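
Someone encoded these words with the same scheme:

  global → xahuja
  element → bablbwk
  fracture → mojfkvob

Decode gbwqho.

vendor

g(6)→x(23) and l(11)→a(0) fit y≡11x+9 (mod 26); the inverse of 11 mod 26 is 19. Each letter's alphabet position (a=0..z=25) is mapped through 11·x+9 mod 26 — an affine cipher.
Decoding gbwqho: g(6)→19·(6−9)≡21=v; b(1)→19·(1−9)≡4=e; w(22)→19·(22−9)≡13=n; q(16)→19·(16−9)≡3=d; h(7)→19·(7−9)≡14=o; o(14)→19·(14−9)≡17=r (all mod 26).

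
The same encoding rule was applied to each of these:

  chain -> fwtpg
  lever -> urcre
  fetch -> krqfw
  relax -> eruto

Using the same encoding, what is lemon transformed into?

c(2)→f(5) and h(7)→w(22) fit y≡19x+19 (mod 26); the inverse of 19 mod 26 is 11. This is an affine cipher: with a=0,…,z=25, each position x becomes (19x+19) mod 26.
For lemon: l(11)→19·11+19≡20=u; e(4)→19·4+19≡17=r; m(12)→19·12+19≡13=n; o(14)→19·14+19≡25=z; n(13)→19·13+19≡6=g (all mod 26).

urnzg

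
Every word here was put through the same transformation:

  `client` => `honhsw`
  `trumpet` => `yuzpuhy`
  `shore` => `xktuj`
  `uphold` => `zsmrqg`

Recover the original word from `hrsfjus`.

concern

Shifts by position in client: pos 0: c→h (+5), pos 1: l→o (+3), pos 2: i→n (+5), pos 3: e→h (+3) — repeating every 2. The shifts repeat in a cycle of length 2: positions 0,1,… shift by +5, +3, then the pattern repeats.
Undoing it on hrsfjus: h−5=c, r−3=o, s−5=n, f−3=c, j−5=e, u−3=r, s−5=n.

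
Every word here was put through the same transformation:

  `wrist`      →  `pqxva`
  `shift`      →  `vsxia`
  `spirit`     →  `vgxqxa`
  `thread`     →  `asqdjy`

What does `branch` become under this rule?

oqjwts

Treating letters as 0–25, the rule is x ↦ 5x + 9 (mod 26).
For branch: b(1)→5·1+9≡14=o; r(17)→5·17+9≡16=q; a(0)→5·0+9≡9=j; n(13)→5·13+9≡22=w; c(2)→5·2+9≡19=t; h(7)→5·7+9≡18=s (all mod 26).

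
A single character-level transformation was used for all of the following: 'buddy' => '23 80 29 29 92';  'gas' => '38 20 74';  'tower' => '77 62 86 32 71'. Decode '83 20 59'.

b(#2)→23 and u(#21)→80: differences scale by 3, so n = 3·pos + 17. Each letter becomes 3×(its alphabet position, a=1..z=26) + 17.
Undoing it on 83 20 59: 83→(83−17)÷3=22=v, 20→(20−17)÷3=1=a, 59→(59−17)÷3=14=n.

van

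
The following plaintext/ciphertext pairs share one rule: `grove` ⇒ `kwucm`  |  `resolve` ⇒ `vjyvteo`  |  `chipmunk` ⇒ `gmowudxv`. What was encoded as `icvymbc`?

The shift increases by 1 at each position, starting from +4: 4, 5, 6, ….
Decoding icvymbc: i−4=e, c−5=x, v−6=p, y−7=r, m−8=e, b−9=s, c−10=s.

express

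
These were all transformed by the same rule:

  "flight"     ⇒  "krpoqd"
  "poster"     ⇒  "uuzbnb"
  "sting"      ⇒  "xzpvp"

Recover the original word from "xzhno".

staff

Letter i (0-indexed) is shifted by i+5, so successive shifts are 5, 6, 7, ….
Decoding xzhno: x−5=s, z−6=t, h−7=a, n−8=f, o−9=f.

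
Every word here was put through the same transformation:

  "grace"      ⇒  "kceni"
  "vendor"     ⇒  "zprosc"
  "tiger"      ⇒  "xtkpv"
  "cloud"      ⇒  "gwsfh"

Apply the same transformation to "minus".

Shifts by position in grace: pos 0: g→k (+4), pos 1: r→c (+11), pos 2: a→e (+4), pos 3: c→n (+11) — repeating every 2. A repeating key of period 2 is used — shifts +4, +11 over and over.
Applying it to minus: m+4=q, i+11=t, n+4=r, u+11=f, s+4=w.

qtrfw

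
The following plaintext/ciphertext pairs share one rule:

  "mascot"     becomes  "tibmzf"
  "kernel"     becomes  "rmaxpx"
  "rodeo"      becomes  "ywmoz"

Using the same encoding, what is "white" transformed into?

dprdp

Letter i (0-indexed) is shifted by i+7, so successive shifts are 7, 8, 9, ….
Applying it to white: w+7=d, h+8=p, i+9=r, t+10=d, e+11=p.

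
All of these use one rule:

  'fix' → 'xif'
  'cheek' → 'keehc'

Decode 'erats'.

stare

The output letters match the input read backwards: fix reversed is xif. The word is simply reversed.
Undoing it on erats: then reverse → stare.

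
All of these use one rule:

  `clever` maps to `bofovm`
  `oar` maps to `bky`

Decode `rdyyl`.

The output letters match the input read backwards, each shifted +10: clever reversed is revelc. Two steps: reverse the string, then apply a Caesar shift of +10.
Decoding rdyyl: shift back: r−10=h, d−10=t, y−10=o, y−10=o, l−10=b → htoob; then reverse → booth.

booth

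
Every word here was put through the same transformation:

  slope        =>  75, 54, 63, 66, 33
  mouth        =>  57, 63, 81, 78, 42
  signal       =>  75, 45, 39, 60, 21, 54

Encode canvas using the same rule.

27, 21, 60, 84, 21, 75

s(#19)→75 and l(#12)→54: differences scale by 3, so n = 3·pos + 18. Each letter becomes 3×(its alphabet position, a=1..z=26) + 18.
On canvas: c=3→27, a=1→21, n=14→60, v=22→84, a=1→21, s=19→75.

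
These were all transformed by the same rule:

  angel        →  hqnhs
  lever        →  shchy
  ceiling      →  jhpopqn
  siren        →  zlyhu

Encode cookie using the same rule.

jrvnph

It's a Vigenère-style cipher with numeric key [7,3]: position i shifts by key[i mod 2].
On cookie: c+7=j, o+3=r, o+7=v, k+3=n, i+7=p, e+3=h.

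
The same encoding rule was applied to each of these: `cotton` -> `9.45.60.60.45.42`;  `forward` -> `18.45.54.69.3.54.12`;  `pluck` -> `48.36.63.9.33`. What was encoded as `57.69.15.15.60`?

c(#3)→9 and o(#15)→45: differences scale by 3, so n = 3·pos + 0. The formula is n = 3×(alphabet index, a=1).
Undoing it on 57.69.15.15.60: 57→(57−0)÷3=19=s, 69→(69−0)÷3=23=w, 15→(15−0)÷3=5=e, 15→(15−0)÷3=5=e, 60→(60−0)÷3=20=t.

sweet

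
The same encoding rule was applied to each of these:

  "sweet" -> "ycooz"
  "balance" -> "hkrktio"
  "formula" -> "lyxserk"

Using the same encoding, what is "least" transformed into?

rokyz

The shift depends on letter class: consonant s→y is +6, but vowel e→o is +10. Two shifts are in play — +10 for a/e/i/o/u, +6 for every other letter.
On least: l(cons)+6=r, e(vowel)+10=o, a(vowel)+10=k, s(cons)+6=y, t(cons)+6=z.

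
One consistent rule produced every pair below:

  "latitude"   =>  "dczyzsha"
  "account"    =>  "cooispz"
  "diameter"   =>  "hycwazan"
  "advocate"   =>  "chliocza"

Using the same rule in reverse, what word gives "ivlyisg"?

l(11)→d(3) and a(0)→c(2) fit y≡19x+2 (mod 26); the inverse of 19 mod 26 is 11. This is an affine cipher: with a=0,…,z=25, each position x becomes (19x+2) mod 26.
Undoing it on ivlyisg: i(8)→11·(8−2)≡14=o; v(21)→11·(21−2)≡1=b; l(11)→11·(11−2)≡21=v; y(24)→11·(24−2)≡8=i; i(8)→11·(8−2)≡14=o; s(18)→11·(18−2)≡20=u; g(6)→11·(6−2)≡18=s (all mod 26).

obvious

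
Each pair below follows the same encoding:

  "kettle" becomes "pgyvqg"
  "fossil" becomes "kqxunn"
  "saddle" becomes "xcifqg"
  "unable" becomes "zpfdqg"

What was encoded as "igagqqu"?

The shifts repeat in a cycle of length 2: positions 0,1,… shift by +5, +2, then the pattern repeats.
Decoding igagqqu: i−5=d, g−2=e, a−5=v, g−2=e, q−5=l, q−2=o, u−5=p.

develop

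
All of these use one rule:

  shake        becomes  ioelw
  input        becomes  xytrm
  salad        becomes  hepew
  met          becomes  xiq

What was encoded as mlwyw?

sushi

Two steps: reverse the string, then apply a Caesar shift of +4.
Undoing it on mlwyw: shift back: m−4=i, l−4=h, w−4=s, y−4=u, w−4=s → ihsus; then reverse → sushi.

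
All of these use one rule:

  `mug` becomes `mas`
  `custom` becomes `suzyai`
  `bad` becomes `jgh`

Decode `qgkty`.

The output letters match the input read backwards, each shifted +6: mug reversed is gum. Two steps: reverse the string, then apply a Caesar shift of +6.
Reversing it on qgkty: shift back: q−6=k, g−6=a, k−6=e, t−6=n, y−6=s → kaens; then reverse → sneak.

sneak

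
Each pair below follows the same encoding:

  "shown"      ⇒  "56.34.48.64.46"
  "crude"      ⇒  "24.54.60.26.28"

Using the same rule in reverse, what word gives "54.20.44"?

ram

Each letter becomes 2×(its alphabet position, a=1..z=26) + 18.
Undoing it on 54.20.44: 54→(54−18)÷2=18=r, 20→(20−18)÷2=1=a, 44→(44−18)÷2=13=m.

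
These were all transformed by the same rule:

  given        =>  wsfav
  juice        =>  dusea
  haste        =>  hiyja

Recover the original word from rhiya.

g(6)→w(22) and i(8)→s(18) fit y≡11x+8 (mod 26); the inverse of 11 mod 26 is 19. Treating letters as 0–25, the rule is x ↦ 11x + 8 (mod 26).
Undoing it on rhiya: r(17)→19·(17−8)≡15=p; h(7)→19·(7−8)≡7=h; i(8)→19·(8−8)≡0=a; y(24)→19·(24−8)≡18=s; a(0)→19·(0−8)≡4=e (all mod 26).

phase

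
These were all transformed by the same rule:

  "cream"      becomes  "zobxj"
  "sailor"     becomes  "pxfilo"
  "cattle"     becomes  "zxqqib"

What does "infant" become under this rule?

Compare letters: c→z is +23, r→o is +23, e→b is +23 — a constant shift. It's a constant shift of +23 (ROT23).
For infant: i+23=f, n+23=k, f+23=c, a+23=x, n+23=k, t+23=q.

fkcxkq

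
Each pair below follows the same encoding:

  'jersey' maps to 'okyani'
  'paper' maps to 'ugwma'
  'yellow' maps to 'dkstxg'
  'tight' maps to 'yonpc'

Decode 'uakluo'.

puddle

In jersey: j→o is +5, e→k is +6, r→y is +7, s→a is +8 — the shift increases by 1 each position. Each letter shifts forward by (position + 5), i.e. 5, 6, 7, … — the shift grows by one for each successive letter.
Reversing it on uakluo: u−5=p, a−6=u, k−7=d, l−8=d, u−9=l, o−10=e.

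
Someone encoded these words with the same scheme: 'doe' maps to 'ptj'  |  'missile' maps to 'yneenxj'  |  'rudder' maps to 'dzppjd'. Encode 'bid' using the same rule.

nnp

Vowels shift forward by 5 and consonants shift forward by 12.
On bid: b(cons)+12=n, i(vowel)+5=n, d(cons)+12=p.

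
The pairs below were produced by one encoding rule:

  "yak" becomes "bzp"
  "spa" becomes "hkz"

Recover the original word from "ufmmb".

Letters are reflected about the middle of the alphabet (position → 25−position): Atbash.
Undoing it on ufmmb: u↔f, f↔u, m↔n, m↔n, b↔y.

funny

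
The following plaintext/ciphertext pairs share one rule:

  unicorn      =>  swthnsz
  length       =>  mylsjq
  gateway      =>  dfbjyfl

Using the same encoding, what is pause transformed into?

jxzfu

The output letters match the input read backwards, each shifted +5: unicorn reversed is nrocinu. Read the word backwards and shift each letter +5.
On pause: reverse → esuap; then shift: e+5=j, s+5=x, u+5=z, a+5=f, p+5=u.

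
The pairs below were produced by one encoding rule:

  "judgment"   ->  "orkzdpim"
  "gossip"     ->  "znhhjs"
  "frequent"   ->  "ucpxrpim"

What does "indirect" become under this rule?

j(9)→o(14) and u(20)→r(17) fit y≡5x+21 (mod 26); the inverse of 5 mod 26 is 21. Each letter's alphabet position (a=0..z=25) is mapped through 5·x+21 mod 26 — an affine cipher.
On indirect: i(8)→5·8+21≡9=j; n(13)→5·13+21≡8=i; d(3)→5·3+21≡10=k; i(8)→5·8+21≡9=j; r(17)→5·17+21≡2=c; e(4)→5·4+21≡15=p; c(2)→5·2+21≡5=f; t(19)→5·19+21≡12=m (all mod 26).

jikjcpfm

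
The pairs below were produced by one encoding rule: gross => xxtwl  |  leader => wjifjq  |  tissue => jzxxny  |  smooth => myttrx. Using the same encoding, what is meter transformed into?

The output letters match the input read backwards, each shifted +5: gross reversed is ssorg. Two steps: reverse the string, then apply a Caesar shift of +5.
On meter: reverse → retem; then shift: r+5=w, e+5=j, t+5=y, e+5=j, m+5=r.

wjyjr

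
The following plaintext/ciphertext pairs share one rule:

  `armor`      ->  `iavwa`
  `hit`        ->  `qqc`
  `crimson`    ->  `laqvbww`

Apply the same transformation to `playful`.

The shift depends on letter class: consonant r→a is +9, but vowel a→i is +8. The rule splits by letter class: vowels +8, consonants +9.
Applying it to playful: p(cons)+9=y, l(cons)+9=u, a(vowel)+8=i, y(cons)+9=h, f(cons)+9=o, u(vowel)+8=c, l(cons)+9=u.

yuihocu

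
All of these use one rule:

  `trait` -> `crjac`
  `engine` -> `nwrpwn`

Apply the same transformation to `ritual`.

Two steps: reverse the string, then apply a Caesar shift of +9.
On ritual: reverse → lautir; then shift: l+9=u, a+9=j, u+9=d, t+9=c, i+9=r, r+9=a.

ujdcra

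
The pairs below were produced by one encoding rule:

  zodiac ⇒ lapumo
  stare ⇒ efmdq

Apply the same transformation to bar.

Compare letters: z→l is +12, o→a is +12, d→p is +12 — a constant shift. This is a Caesar cipher with shift 12.
On bar: b+12=n, a+12=m, r+12=d.

nmd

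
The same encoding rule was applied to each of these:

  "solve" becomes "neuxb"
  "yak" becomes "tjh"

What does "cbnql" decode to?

chest

The output letters match the input read backwards, each shifted +9: solve reversed is evlos. Two steps: reverse the string, then apply a Caesar shift of +9.
Reversing it on cbnql: shift back: c−9=t, b−9=s, n−9=e, q−9=h, l−9=c → tsehc; then reverse → chest.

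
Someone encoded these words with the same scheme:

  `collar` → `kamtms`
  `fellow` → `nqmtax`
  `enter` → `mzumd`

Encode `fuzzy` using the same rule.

ngahk

It's a Vigenère-style cipher with numeric key [8,12,1]: position i shifts by key[i mod 3].
For fuzzy: f+8=n, u+12=g, z+1=a, z+8=h, y+12=k.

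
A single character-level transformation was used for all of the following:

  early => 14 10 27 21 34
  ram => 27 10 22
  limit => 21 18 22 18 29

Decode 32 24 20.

wok

e is letter #5 and maps to 14: an offset of 9. Each letter is replaced by its alphabet position (a=1..z=26) + 9.
Reversing it on 32 24 20: 32→(32−9)÷1=23=w, 24→(24−9)÷1=15=o, 20→(20−9)÷1=11=k.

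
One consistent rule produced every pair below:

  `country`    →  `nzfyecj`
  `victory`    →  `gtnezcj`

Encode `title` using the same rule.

It's a constant shift of +11 (ROT11).
On title: t+11=e, i+11=t, t+11=e, l+11=w, e+11=p.

etewp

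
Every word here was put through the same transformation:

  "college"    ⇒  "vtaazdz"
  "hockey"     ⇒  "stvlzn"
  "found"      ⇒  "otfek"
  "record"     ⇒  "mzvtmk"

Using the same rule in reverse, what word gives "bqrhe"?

c(2)→v(21) and o(14)→t(19) fit y≡15x+17 (mod 26); the inverse of 15 mod 26 is 7. Treating letters as 0–25, the rule is x ↦ 15x + 17 (mod 26).
Reversing it on bqrhe: b(1)→7·(1−17)≡18=s; q(16)→7·(16−17)≡19=t; r(17)→7·(17−17)≡0=a; h(7)→7·(7−17)≡8=i; e(4)→7·(4−17)≡13=n (all mod 26).

stain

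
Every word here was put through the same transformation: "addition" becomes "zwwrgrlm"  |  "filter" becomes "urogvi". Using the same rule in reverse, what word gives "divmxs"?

Letters are reflected about the middle of the alphabet (position → 25−position): Atbash.
Undoing it on divmxs: d↔w, i↔r, v↔e, m↔n, x↔c, s↔h.

wrench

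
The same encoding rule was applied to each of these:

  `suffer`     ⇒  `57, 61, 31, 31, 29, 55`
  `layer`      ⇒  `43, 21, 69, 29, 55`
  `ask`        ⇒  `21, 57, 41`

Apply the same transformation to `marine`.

45, 21, 55, 37, 47, 29

With a=1..z=26, the number is 2·pos + 19.
Applying it to marine: m=13→45, a=1→21, r=18→55, i=9→37, n=14→47, e=5→29.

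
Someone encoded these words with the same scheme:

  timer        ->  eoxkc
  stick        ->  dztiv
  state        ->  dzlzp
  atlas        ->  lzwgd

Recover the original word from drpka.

Shifts by position in timer: pos 0: t→e (+11), pos 1: i→o (+6), pos 2: m→x (+11), pos 3: e→k (+6) — repeating every 2. A repeating key of period 2 is used — shifts +11, +6 over and over.
Reversing it on drpka: d−11=s, r−6=l, p−11=e, k−6=e, a−11=p.

sleep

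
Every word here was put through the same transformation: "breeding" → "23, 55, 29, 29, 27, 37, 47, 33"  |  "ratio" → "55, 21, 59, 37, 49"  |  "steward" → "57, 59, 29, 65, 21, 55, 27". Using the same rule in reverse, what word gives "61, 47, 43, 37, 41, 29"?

b(#2)→23 and r(#18)→55: differences scale by 2, so n = 2·pos + 19. With a=1..z=26, the number is 2·pos + 19.
Decoding 61, 47, 43, 37, 41, 29: 61→(61−19)÷2=21=u, 47→(47−19)÷2=14=n, 43→(43−19)÷2=12=l, 37→(37−19)÷2=9=i, 41→(41−19)÷2=11=k, 29→(29−19)÷2=5=e.

unlike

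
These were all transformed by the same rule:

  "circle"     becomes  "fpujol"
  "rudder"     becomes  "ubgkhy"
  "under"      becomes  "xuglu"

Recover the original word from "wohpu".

A repeating key of period 2 is used — shifts +3, +7 over and over.
Reversing it on wohpu: w−3=t, o−7=h, h−3=e, p−7=i, u−3=r.

their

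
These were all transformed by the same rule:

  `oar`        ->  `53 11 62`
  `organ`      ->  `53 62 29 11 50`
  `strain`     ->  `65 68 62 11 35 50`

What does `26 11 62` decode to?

far

With a=1..z=26, the number is 3·pos + 8.
Undoing it on 26 11 62: 26→(26−8)÷3=6=f, 11→(11−8)÷3=1=a, 62→(62−8)÷3=18=r.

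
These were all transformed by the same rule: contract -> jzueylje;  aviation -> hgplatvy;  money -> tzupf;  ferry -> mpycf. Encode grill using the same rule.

ncpws

Shifts by position in contract: pos 0: c→j (+7), pos 1: o→z (+11), pos 2: n→u (+7), pos 3: t→e (+11) — repeating every 2. The shifts repeat in a cycle of length 2: positions 0,1,… shift by +7, +11, then the pattern repeats.
Applying it to grill: g+7=n, r+11=c, i+7=p, l+11=w, l+7=s.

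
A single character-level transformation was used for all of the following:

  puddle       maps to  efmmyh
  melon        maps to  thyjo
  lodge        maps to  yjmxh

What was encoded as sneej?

hippo

Each letter's alphabet position (a=0..z=25) is mapped through 21·x+1 mod 26 — an affine cipher.
Reversing it on sneej: s(18)→5·(18−1)≡7=h; n(13)→5·(13−1)≡8=i; e(4)→5·(4−1)≡15=p; e(4)→5·(4−1)≡15=p; j(9)→5·(9−1)≡14=o (all mod 26).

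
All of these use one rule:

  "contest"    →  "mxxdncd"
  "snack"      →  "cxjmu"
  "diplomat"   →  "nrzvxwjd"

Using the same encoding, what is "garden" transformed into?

Vowels shift forward by 9 and consonants shift forward by 10.
For garden: g(cons)+10=q, a(vowel)+9=j, r(cons)+10=b, d(cons)+10=n, e(vowel)+9=n, n(cons)+10=x.

qjbnnx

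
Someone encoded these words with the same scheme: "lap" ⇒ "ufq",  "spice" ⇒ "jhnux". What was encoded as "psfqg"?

Read the word backwards and shift each letter +5.
Decoding psfqg: shift back: p−5=k, s−5=n, f−5=a, q−5=l, g−5=b → knalb; then reverse → blank.

blank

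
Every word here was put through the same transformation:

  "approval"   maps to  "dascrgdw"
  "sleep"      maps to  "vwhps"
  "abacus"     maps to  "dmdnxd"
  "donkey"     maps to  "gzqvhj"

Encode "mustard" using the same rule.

pfvedcg

The shifts repeat in a cycle of length 2: positions 0,1,… shift by +3, +11, then the pattern repeats.
Applying it to mustard: m+3=p, u+11=f, s+3=v, t+11=e, a+3=d, r+11=c, d+3=g.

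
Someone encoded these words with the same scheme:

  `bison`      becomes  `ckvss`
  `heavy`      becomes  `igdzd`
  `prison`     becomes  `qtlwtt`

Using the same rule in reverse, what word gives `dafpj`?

cycle

In bison: b→c is +1, i→k is +2, s→v is +3, o→s is +4 — the shift increases by 1 each position. The shift increases by 1 at each position, starting from +1: 1, 2, 3, ….
Reversing it on dafpj: d−1=c, a−2=y, f−3=c, p−4=l, j−5=e.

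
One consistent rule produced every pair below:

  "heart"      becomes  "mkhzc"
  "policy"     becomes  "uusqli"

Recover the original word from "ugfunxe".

Each letter shifts forward by (position + 5), i.e. 5, 6, 7, … — the shift grows by one for each successive letter.
Reversing it on ugfunxe: u−5=p, g−6=a, f−7=y, u−8=m, n−9=e, x−10=n, e−11=t.

payment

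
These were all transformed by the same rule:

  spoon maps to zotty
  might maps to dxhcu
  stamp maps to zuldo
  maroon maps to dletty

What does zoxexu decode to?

This is an affine cipher: with a=0,…,z=25, each position x becomes (21x+11) mod 26.
Undoing it on zoxexu: z(25)→5·(25−11)≡18=s; o(14)→5·(14−11)≡15=p; x(23)→5·(23−11)≡8=i; e(4)→5·(4−11)≡17=r; x(23)→5·(23−11)≡8=i; u(20)→5·(20−11)≡19=t (all mod 26).

spirit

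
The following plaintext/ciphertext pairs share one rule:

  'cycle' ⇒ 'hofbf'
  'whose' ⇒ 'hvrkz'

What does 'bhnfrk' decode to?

The word is reversed, then every letter is shifted forward by 3.
Decoding bhnfrk: shift back: b−3=y, h−3=e, n−3=k, f−3=c, r−3=o, k−3=h → yekcoh; then reverse → hockey.

hockey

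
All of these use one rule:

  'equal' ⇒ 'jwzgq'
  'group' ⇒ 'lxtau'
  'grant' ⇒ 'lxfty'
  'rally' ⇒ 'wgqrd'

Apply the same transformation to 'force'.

kuwij

The shifts repeat in a cycle of length 2: positions 0,1,… shift by +5, +6, then the pattern repeats.
On force: f+5=k, o+6=u, r+5=w, c+6=i, e+5=j.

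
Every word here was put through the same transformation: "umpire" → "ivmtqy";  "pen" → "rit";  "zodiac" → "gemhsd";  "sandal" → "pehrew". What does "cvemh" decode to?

Two steps: reverse the string, then apply a Caesar shift of +4.
Reversing it on cvemh: shift back: c−4=y, v−4=r, e−4=a, m−4=i, h−4=d → yraid; then reverse → diary.

diary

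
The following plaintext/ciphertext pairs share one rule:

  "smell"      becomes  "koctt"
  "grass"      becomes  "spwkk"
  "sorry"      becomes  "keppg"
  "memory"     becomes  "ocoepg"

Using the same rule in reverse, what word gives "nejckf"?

honest

s(18)→k(10) and m(12)→o(14) fit y≡21x+22 (mod 26); the inverse of 21 mod 26 is 5. This is an affine cipher: with a=0,…,z=25, each position x becomes (21x+22) mod 26.
Undoing it on nejckf: n(13)→5·(13−22)≡7=h; e(4)→5·(4−22)≡14=o; j(9)→5·(9−22)≡13=n; c(2)→5·(2−22)≡4=e; k(10)→5·(10−22)≡18=s; f(5)→5·(5−22)≡19=t (all mod 26).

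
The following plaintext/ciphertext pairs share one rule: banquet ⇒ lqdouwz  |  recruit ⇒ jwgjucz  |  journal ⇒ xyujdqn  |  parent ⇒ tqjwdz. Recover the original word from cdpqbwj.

invader

b(1)→l(11) and a(0)→q(16) fit y≡21x+16 (mod 26); the inverse of 21 mod 26 is 5. This is an affine cipher: with a=0,…,z=25, each position x becomes (21x+16) mod 26.
Decoding cdpqbwj: c(2)→5·(2−16)≡8=i; d(3)→5·(3−16)≡13=n; p(15)→5·(15−16)≡21=v; q(16)→5·(16−16)≡0=a; b(1)→5·(1−16)≡3=d; w(22)→5·(22−16)≡4=e; j(9)→5·(9−16)≡17=r (all mod 26).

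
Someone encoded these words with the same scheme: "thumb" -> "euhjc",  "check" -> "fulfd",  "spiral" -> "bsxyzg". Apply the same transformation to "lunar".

ghmzy

t(19)→e(4) and h(7)→u(20) fit y≡3x+25 (mod 26); the inverse of 3 mod 26 is 9. This is an affine cipher: with a=0,…,z=25, each position x becomes (3x+25) mod 26.
On lunar: l(11)→3·11+25≡6=g; u(20)→3·20+25≡7=h; n(13)→3·13+25≡12=m; a(0)→3·0+25≡25=z; r(17)→3·17+25≡24=y (all mod 26).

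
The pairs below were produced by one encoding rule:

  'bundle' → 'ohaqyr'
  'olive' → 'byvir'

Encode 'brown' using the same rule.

oebja

Compare letters: b→o is +13, u→h is +13, n→a is +13 — a constant shift. It's a constant shift of +13 (ROT13).
On brown: b+13=o, r+13=e, o+13=b, w+13=j, n+13=a.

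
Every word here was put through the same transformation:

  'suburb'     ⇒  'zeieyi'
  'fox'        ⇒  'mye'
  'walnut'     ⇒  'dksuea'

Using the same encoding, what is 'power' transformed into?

The shift depends on letter class: consonant s→z is +7, but vowel u→e is +10. The rule splits by letter class: vowels +10, consonants +7.
Applying it to power: p(cons)+7=w, o(vowel)+10=y, w(cons)+7=d, e(vowel)+10=o, r(cons)+7=y.

wydoy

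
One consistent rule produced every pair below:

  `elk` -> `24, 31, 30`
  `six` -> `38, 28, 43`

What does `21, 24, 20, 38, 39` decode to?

beast

e is letter #5 and maps to 24: an offset of 19. The number is (letter's place in the alphabet, a=1) + 19.
Decoding 21, 24, 20, 38, 39: 21→(21−19)÷1=2=b, 24→(24−19)÷1=5=e, 20→(20−19)÷1=1=a, 38→(38−19)÷1=19=s, 39→(39−19)÷1=20=t.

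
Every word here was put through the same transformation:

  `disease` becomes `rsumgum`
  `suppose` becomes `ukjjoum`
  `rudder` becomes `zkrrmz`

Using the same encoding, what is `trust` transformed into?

Each letter's alphabet position (a=0..z=25) is mapped through 21·x+6 mod 26 — an affine cipher.
For trust: t(19)→21·19+6≡15=p; r(17)→21·17+6≡25=z; u(20)→21·20+6≡10=k; s(18)→21·18+6≡20=u; t(19)→21·19+6≡15=p (all mod 26).

pzkup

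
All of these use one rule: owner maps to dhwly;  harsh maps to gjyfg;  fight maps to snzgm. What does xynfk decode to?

crisp

o(14)→d(3) and w(22)→h(7) fit y≡7x+9 (mod 26); the inverse of 7 mod 26 is 15. Each letter's alphabet position (a=0..z=25) is mapped through 7·x+9 mod 26 — an affine cipher.
Undoing it on xynfk: x(23)→15·(23−9)≡2=c; y(24)→15·(24−9)≡17=r; n(13)→15·(13−9)≡8=i; f(5)→15·(5−9)≡18=s; k(10)→15·(10−9)≡15=p (all mod 26).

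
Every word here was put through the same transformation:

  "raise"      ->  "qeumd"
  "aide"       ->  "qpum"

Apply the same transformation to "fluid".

The output letters match the input read backwards, each shifted +12: raise reversed is esiar. The word is reversed, then every letter is shifted forward by 12.
On fluid: reverse → diulf; then shift: d+12=p, i+12=u, u+12=g, l+12=x, f+12=r.

pugxr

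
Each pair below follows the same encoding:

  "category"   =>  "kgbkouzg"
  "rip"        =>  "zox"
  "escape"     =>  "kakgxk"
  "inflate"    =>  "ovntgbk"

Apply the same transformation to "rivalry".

The shift depends on letter class: consonant c→k is +8, but vowel a→g is +6. The rule splits by letter class: vowels +6, consonants +8.
On rivalry: r(cons)+8=z, i(vowel)+6=o, v(cons)+8=d, a(vowel)+6=g, l(cons)+8=t, r(cons)+8=z, y(cons)+8=g.

zodgtzg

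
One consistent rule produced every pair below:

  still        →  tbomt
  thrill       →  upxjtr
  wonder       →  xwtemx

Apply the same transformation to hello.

imrmw

Shifts by position in still: pos 0: s→t (+1), pos 1: t→b (+8), pos 2: i→o (+6), pos 3: l→m (+1), pos 4: l→t (+8) — repeating every 3. A repeating key of period 3 is used — shifts +1, +8, +6 over and over.
Applying it to hello: h+1=i, e+8=m, l+6=r, l+1=m, o+8=w.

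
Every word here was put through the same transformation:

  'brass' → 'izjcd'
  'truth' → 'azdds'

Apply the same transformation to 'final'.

Each letter shifts forward by (position + 7), i.e. 7, 8, 9, … — the shift grows by one for each successive letter.
Applying it to final: f+7=m, i+8=q, n+9=w, a+10=k, l+11=w.

mqwkw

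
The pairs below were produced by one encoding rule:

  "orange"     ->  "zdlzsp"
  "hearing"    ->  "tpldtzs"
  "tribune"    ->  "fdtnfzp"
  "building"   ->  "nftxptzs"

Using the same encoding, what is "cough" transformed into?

ozfst

The shift depends on letter class: consonant r→d is +12, but vowel o→z is +11. Two shifts are in play — +11 for a/e/i/o/u, +12 for every other letter.
For cough: c(cons)+12=o, o(vowel)+11=z, u(vowel)+11=f, g(cons)+12=s, h(cons)+12=t.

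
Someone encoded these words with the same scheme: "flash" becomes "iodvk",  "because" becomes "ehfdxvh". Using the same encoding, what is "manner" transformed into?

Compare letters: f→i is +3, l→o is +3, a→d is +3 — a constant shift. Each letter is shifted forward by 3 in the alphabet (a Caesar shift of +3).
On manner: m+3=p, a+3=d, n+3=q, n+3=q, e+3=h, r+3=u.

pdqqhu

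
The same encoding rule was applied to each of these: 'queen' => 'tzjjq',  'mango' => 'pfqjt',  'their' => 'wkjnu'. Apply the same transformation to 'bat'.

efw

The shift depends on letter class: consonant q→t is +3, but vowel u→z is +5. Two shifts are in play — +5 for a/e/i/o/u, +3 for every other letter.
For bat: b(cons)+3=e, a(vowel)+5=f, t(cons)+3=w.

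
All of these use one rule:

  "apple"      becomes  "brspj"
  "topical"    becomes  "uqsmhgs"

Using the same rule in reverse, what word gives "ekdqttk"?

diamond

Each letter shifts forward by (position + 1), i.e. 1, 2, 3, … — the shift grows by one for each successive letter.
Undoing it on ekdqttk: e−1=d, k−2=i, d−3=a, q−4=m, t−5=o, t−6=n, k−7=d.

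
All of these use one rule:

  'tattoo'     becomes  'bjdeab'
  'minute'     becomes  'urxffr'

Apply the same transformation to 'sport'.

Letter i (0-indexed) is shifted by i+8, so successive shifts are 8, 9, 10, ….
For sport: s+8=a, p+9=y, o+10=y, r+11=c, t+12=f.

ayycf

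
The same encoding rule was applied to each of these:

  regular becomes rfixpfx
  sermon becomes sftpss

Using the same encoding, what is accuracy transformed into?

In regular: r→r is +0, e→f is +1, g→i is +2, u→x is +3 — the shift increases by 1 each position. The shift increases by 1 at each position, starting from +0: 0, 1, 2, ….
Applying it to accuracy: a+0=a, c+1=d, c+2=e, u+3=x, r+4=v, a+5=f, c+6=i, y+7=f.

adexvfif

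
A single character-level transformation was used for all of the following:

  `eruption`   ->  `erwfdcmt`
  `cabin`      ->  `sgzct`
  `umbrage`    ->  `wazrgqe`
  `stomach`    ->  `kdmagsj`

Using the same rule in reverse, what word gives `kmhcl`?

solid

e(4)→e(4) and r(17)→r(17) fit y≡19x+6 (mod 26); the inverse of 19 mod 26 is 11. Each letter's alphabet position (a=0..z=25) is mapped through 19·x+6 mod 26 — an affine cipher.
Decoding kmhcl: k(10)→11·(10−6)≡18=s; m(12)→11·(12−6)≡14=o; h(7)→11·(7−6)≡11=l; c(2)→11·(2−6)≡8=i; l(11)→11·(11−6)≡3=d (all mod 26).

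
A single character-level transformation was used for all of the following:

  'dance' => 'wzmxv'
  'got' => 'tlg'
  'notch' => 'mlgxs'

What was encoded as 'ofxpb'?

lucky

Each pair mirrors across the alphabet (d↔w, a↔z, n↔m): positions sum to 25. Letters are reflected about the middle of the alphabet (position → 25−position): Atbash.
Decoding ofxpb: o↔l, f↔u, x↔c, p↔k, b↔y.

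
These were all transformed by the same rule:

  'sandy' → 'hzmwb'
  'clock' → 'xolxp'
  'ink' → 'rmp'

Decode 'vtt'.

egg

Each pair mirrors across the alphabet (s↔h, a↔z, n↔m): positions sum to 25. This is the alphabet-reversal cipher (Atbash): a becomes z, b becomes y, etc.
Reversing it on vtt: v↔e, t↔g, t↔g.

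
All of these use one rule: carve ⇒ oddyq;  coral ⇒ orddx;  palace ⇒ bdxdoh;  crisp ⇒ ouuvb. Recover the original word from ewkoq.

Shifts by position in carve: pos 0: c→o (+12), pos 1: a→d (+3), pos 2: r→d (+12), pos 3: v→y (+3) — repeating every 2. The shifts repeat in a cycle of length 2: positions 0,1,… shift by +12, +3, then the pattern repeats.
Reversing it on ewkoq: e−12=s, w−3=t, k−12=y, o−3=l, q−12=e.

style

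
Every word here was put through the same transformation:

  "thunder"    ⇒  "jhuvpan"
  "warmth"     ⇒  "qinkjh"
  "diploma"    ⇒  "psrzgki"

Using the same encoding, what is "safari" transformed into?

yilins

t(19)→j(9) and h(7)→h(7) fit y≡11x+8 (mod 26); the inverse of 11 mod 26 is 19. This is an affine cipher: with a=0,…,z=25, each position x becomes (11x+8) mod 26.
Applying it to safari: s(18)→11·18+8≡24=y; a(0)→11·0+8≡8=i; f(5)→11·5+8≡11=l; a(0)→11·0+8≡8=i; r(17)→11·17+8≡13=n; i(8)→11·8+8≡18=s (all mod 26).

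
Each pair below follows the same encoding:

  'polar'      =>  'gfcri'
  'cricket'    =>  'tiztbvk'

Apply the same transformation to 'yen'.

pve

Compare letters: p→g is +17, o→f is +17, l→c is +17 — a constant shift. This is a Caesar cipher with shift 17.
On yen: y+17=p, e+17=v, n+17=e.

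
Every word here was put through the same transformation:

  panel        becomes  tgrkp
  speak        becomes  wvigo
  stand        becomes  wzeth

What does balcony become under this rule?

fgpistc

A repeating key of period 2 is used — shifts +4, +6 over and over.
Applying it to balcony: b+4=f, a+6=g, l+4=p, c+6=i, o+4=s, n+6=t, y+4=c.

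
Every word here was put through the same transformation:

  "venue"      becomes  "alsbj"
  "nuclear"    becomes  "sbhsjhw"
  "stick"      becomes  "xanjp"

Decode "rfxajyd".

mystery

Shifts by position in venue: pos 0: v→a (+5), pos 1: e→l (+7), pos 2: n→s (+5), pos 3: u→b (+7) — repeating every 2. It's a Vigenère-style cipher with numeric key [5,7]: position i shifts by key[i mod 2].
Undoing it on rfxajyd: r−5=m, f−7=y, x−5=s, a−7=t, j−5=e, y−7=r, d−5=y.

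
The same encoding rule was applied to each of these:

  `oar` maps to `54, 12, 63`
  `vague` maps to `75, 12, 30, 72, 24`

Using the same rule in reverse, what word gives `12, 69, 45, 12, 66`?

atlas

Each letter becomes 3×(its alphabet position, a=1..z=26) + 9.
Decoding 12, 69, 45, 12, 66: 12→(12−9)÷3=1=a, 69→(69−9)÷3=20=t, 45→(45−9)÷3=12=l, 12→(12−9)÷3=1=a, 66→(66−9)÷3=19=s.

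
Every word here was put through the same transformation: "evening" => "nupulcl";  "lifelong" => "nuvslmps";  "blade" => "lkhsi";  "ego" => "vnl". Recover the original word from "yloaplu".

neither

Two steps: reverse the string, then apply a Caesar shift of +7.
Decoding yloaplu: shift back: y−7=r, l−7=e, o−7=h, a−7=t, p−7=i, l−7=e, u−7=n → rehtien; then reverse → neither.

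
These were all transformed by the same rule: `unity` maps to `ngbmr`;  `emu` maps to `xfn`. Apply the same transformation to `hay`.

This is a Caesar cipher with shift 19.
For hay: h+19=a, a+19=t, y+19=r.

atr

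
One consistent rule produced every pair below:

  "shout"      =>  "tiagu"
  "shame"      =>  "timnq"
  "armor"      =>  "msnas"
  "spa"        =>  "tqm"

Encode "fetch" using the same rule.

gqudi

The shift depends on letter class: consonant s→t is +1, but vowel o→a is +12. Two shifts are in play — +12 for a/e/i/o/u, +1 for every other letter.
Applying it to fetch: f(cons)+1=g, e(vowel)+12=q, t(cons)+1=u, c(cons)+1=d, h(cons)+1=i.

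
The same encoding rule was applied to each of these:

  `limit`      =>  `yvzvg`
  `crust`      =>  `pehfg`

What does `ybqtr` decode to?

Compare letters: l→y is +13, i→v is +13, m→z is +13 — a constant shift. Every letter moves 13 places later in the alphabet, wrapping around z→a.
Undoing it on ybqtr: y−13=l, b−13=o, q−13=d, t−13=g, r−13=e.

lodge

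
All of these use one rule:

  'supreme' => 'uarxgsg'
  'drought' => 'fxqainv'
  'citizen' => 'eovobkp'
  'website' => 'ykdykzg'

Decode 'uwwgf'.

squad

A repeating key of period 2 is used — shifts +2, +6 over and over.
Undoing it on uwwgf: u−2=s, w−6=q, w−2=u, g−6=a, f−2=d.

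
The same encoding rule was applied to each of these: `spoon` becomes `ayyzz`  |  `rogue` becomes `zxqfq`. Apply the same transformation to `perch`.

In spoon: s→a is +8, p→y is +9, o→y is +10, o→z is +11 — the shift increases by 1 each position. Letter i (0-indexed) is shifted by i+8, so successive shifts are 8, 9, 10, ….
For perch: p+8=x, e+9=n, r+10=b, c+11=n, h+12=t.

xnbnt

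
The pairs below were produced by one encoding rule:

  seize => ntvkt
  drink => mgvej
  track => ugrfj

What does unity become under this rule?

bevud

s(18)→n(13) and e(4)→t(19) fit y≡7x+17 (mod 26); the inverse of 7 mod 26 is 15. This is an affine cipher: with a=0,…,z=25, each position x becomes (7x+17) mod 26.
For unity: u(20)→7·20+17≡1=b; n(13)→7·13+17≡4=e; i(8)→7·8+17≡21=v; t(19)→7·19+17≡20=u; y(24)→7·24+17≡3=d (all mod 26).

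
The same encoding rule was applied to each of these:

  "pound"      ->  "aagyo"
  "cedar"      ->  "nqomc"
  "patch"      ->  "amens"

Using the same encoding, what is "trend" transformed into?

ecqyo

The shift depends on letter class: consonant p→a is +11, but vowel o→a is +12. Vowels shift forward by 12 and consonants shift forward by 11.
On trend: t(cons)+11=e, r(cons)+11=c, e(vowel)+12=q, n(cons)+11=y, d(cons)+11=o.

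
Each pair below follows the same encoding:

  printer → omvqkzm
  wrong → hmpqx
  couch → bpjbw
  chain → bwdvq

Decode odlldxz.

passage

p(15)→o(14) and r(17)→m(12) fit y≡25x+3 (mod 26); the inverse of 25 mod 26 is 25. Treating letters as 0–25, the rule is x ↦ 25x + 3 (mod 26).
Undoing it on odlldxz: o(14)→25·(14−3)≡15=p; d(3)→25·(3−3)≡0=a; l(11)→25·(11−3)≡18=s; l(11)→25·(11−3)≡18=s; d(3)→25·(3−3)≡0=a; x(23)→25·(23−3)≡6=g; z(25)→25·(25−3)≡4=e (all mod 26).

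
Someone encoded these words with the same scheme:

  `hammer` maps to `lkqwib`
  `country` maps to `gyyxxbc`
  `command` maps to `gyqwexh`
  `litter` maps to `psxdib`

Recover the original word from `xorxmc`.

tennis

Shifts by position in hammer: pos 0: h→l (+4), pos 1: a→k (+10), pos 2: m→q (+4), pos 3: m→w (+10) — repeating every 2. A repeating key of period 2 is used — shifts +4, +10 over and over.
Decoding xorxmc: x−4=t, o−10=e, r−4=n, x−10=n, m−4=i, c−10=s.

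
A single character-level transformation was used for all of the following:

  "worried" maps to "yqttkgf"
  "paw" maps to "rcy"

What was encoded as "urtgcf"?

spread

This is a Caesar cipher with shift 2.
Decoding urtgcf: u−2=s, r−2=p, t−2=r, g−2=e, c−2=a, f−2=d.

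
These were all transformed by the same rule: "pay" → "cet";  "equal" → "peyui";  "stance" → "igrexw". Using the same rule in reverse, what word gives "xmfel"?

Two steps: reverse the string, then apply a Caesar shift of +4.
Undoing it on xmfel: shift back: x−4=t, m−4=i, f−4=b, e−4=a, l−4=h → tibah; then reverse → habit.

habit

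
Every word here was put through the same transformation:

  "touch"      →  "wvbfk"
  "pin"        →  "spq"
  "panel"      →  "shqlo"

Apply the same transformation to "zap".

chs

The shift depends on letter class: consonant t→w is +3, but vowel o→v is +7. Vowels shift forward by 7 and consonants shift forward by 3.
Applying it to zap: z(cons)+3=c, a(vowel)+7=h, p(cons)+3=s.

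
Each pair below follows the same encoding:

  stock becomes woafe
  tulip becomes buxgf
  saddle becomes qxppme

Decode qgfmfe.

The output letters match the input read backwards, each shifted +12: stock reversed is kcots. The word is reversed, then every letter is shifted forward by 12.
Decoding qgfmfe: shift back: q−12=e, g−12=u, f−12=t, m−12=a, f−12=t, e−12=s → eutats; then reverse → statue.

statue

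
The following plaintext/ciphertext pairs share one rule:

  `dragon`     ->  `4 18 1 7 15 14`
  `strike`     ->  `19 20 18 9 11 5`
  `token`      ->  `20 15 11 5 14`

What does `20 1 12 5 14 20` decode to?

Letters become their 1-indexed alphabet positions: a=1 … z=26.
Decoding 20 1 12 5 14 20: 20=t, 1=a, 12=l, 5=e, 14=n, 20=t.

talent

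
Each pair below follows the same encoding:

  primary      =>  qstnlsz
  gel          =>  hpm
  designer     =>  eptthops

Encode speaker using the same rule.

Vowels shift forward by 11 and consonants shift forward by 1.
On speaker: s(cons)+1=t, p(cons)+1=q, e(vowel)+11=p, a(vowel)+11=l, k(cons)+1=l, e(vowel)+11=p, r(cons)+1=s.

tqpllps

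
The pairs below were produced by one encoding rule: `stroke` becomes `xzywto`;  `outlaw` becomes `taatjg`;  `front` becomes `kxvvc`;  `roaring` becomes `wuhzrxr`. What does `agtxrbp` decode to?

vampire

Each letter shifts forward by (position + 5), i.e. 5, 6, 7, … — the shift grows by one for each successive letter.
Undoing it on agtxrbp: a−5=v, g−6=a, t−7=m, x−8=p, r−9=i, b−10=r, p−11=e.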